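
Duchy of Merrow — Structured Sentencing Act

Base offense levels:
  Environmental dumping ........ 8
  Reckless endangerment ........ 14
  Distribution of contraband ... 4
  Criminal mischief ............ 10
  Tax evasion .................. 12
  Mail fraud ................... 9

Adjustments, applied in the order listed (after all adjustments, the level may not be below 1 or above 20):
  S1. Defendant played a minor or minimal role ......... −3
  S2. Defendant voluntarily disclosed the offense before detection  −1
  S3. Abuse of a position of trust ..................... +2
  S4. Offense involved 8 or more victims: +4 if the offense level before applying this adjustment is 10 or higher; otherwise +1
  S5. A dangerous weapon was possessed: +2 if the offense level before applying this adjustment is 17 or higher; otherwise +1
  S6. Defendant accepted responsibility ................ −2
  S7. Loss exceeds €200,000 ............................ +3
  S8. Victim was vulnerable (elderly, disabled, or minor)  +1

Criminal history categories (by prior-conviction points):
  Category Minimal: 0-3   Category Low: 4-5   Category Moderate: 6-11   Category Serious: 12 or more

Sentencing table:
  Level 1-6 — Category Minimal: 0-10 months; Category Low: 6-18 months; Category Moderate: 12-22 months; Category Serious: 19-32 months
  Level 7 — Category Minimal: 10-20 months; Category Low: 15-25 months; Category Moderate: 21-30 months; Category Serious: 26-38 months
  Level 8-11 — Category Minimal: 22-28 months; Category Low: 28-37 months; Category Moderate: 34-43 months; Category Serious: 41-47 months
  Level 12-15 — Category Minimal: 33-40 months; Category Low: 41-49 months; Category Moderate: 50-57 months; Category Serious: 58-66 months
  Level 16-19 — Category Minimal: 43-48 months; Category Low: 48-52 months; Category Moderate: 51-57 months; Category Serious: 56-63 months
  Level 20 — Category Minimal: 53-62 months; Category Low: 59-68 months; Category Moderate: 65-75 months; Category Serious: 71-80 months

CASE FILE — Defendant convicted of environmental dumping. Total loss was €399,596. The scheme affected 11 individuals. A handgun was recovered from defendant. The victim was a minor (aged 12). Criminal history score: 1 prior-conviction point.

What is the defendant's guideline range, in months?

33-40 months

Base offense level for environmental dumping: 8.
S2 does not apply.
S3 does not apply.
S4 applies (level before this adjustment is 8 < 10, so +1): 8 + 1 = 9.
S5 applies (level before this adjustment is 9 < 17, so +1): 9 + 1 = 10.
S6 does not apply.
S7 applies: 10 + 3 = 13.
S8 applies: 13 + 1 = 14.
Final offense level: 14.
Criminal history: 1 prior point → Category Minimal (0-3).
Level 14 falls in the 12-15 band.
Grid: Level 12-15 × Category Minimal = 33-40 months.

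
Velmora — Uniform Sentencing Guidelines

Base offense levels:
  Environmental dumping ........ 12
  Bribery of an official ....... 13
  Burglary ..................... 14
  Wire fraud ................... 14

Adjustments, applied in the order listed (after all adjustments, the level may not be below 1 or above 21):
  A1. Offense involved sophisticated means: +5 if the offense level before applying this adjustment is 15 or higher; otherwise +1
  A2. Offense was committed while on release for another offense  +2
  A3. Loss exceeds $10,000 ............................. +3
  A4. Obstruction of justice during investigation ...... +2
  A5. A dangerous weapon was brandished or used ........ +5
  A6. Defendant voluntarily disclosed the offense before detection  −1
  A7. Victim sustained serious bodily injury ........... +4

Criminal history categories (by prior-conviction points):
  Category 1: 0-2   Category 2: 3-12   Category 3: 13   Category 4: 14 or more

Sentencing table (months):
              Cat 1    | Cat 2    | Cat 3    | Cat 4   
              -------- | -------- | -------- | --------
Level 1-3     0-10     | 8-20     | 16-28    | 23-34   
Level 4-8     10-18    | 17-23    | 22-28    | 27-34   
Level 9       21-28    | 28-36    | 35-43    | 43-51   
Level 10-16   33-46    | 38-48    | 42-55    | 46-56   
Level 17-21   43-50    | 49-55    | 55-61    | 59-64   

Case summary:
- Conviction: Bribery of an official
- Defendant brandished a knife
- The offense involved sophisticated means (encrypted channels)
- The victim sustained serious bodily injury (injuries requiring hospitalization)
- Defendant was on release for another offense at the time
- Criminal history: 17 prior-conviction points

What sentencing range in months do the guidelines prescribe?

59-64 months

Base offense level for bribery of an official: 13.
A1 applies (level before this adjustment is 13 < 15, so +1): 13 + 1 = 14.
A2 applies: 14 + 2 = 16.
A3 does not apply.
A5 applies: 16 + 5 = 21.
A6 does not apply.
A7 applies: 21 + 4 = 25.
Level 25 exceeds the maximum of 21; capped at 21.
Final offense level: 21.
Criminal history: 17 prior points → Category 4 (14+).
Level 21 falls in the 17-21 band.
Grid: Level 17-21 × Category 4 = 59-64 months.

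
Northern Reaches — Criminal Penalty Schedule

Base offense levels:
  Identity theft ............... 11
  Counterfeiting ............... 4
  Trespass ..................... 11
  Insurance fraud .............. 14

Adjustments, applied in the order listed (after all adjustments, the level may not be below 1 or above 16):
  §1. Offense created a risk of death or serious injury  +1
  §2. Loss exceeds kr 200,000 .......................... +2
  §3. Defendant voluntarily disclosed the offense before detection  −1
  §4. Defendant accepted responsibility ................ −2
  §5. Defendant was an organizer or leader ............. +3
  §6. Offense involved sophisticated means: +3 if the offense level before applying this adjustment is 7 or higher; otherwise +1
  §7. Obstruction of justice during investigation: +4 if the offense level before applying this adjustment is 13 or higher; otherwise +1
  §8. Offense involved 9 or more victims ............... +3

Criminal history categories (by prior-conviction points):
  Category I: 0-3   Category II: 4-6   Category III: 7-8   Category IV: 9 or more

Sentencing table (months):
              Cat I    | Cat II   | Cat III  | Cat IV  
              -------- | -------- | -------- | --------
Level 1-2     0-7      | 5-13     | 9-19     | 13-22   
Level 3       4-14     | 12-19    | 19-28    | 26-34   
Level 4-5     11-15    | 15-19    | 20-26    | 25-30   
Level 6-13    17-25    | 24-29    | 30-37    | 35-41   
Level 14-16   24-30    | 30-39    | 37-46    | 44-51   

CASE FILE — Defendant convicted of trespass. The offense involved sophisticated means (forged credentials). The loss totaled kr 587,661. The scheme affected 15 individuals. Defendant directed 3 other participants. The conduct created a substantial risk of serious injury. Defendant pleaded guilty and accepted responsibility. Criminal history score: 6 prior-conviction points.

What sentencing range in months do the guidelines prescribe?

30-39 months

Base offense level for trespass: 11.
§1 applies: 11 + 1 = 12.
§2 applies: 12 + 2 = 14.
§4 applies: 14 − 2 = 12.
§5 applies: 12 + 3 = 15.
§6 applies (level before this adjustment is 15 ≥ 7, so +3): 15 + 3 = 18.
§7 does not apply.
§8 applies: 18 + 3 = 21.
Level 21 exceeds the maximum of 16; capped at 16.
Final offense level: 16.
Criminal history: 6 prior points → Category II (4-6).
Level 16 falls in the 14-16 band.
Grid: Level 14-16 × Category II = 30-39 months.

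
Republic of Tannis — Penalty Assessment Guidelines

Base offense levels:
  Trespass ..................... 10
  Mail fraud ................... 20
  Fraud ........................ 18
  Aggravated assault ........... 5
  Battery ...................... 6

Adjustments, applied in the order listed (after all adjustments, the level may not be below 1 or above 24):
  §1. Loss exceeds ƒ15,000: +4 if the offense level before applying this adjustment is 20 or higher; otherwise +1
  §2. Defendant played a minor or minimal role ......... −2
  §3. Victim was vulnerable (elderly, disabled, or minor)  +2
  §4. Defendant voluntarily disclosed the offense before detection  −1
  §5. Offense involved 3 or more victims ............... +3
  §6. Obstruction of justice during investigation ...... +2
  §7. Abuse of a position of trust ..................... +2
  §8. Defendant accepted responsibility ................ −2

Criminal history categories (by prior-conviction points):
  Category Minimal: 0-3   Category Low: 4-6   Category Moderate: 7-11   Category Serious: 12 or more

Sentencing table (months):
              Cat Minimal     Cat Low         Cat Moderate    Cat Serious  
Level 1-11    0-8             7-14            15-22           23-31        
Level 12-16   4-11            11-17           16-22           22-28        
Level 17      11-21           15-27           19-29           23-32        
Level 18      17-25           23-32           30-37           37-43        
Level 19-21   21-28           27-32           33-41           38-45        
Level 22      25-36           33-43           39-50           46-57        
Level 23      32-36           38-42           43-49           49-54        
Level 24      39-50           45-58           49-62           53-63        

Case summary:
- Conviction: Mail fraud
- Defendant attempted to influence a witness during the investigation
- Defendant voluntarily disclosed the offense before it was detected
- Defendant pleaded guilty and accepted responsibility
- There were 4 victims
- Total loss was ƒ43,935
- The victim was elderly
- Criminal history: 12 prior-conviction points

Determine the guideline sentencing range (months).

Base offense level for mail fraud: 20.
§1 applies (level before this adjustment is 20 ≥ 20, so +4): 20 + 4 = 24.
§2 does not apply.
§3 applies: 24 + 2 = 26.
§4 applies: 26 − 1 = 25.
§5 applies: 25 + 3 = 28.
§6 applies: 28 + 2 = 30.
§7 does not apply.
§8 applies: 30 − 2 = 28.
Level 28 exceeds the maximum of 24; capped at 24.
Final offense level: 24.
Criminal history: 12 prior points → Category Serious (12+).
Level 24 falls in the 24 band.
Grid: Level 24 × Category Serious = 53-63 months.

53-63 months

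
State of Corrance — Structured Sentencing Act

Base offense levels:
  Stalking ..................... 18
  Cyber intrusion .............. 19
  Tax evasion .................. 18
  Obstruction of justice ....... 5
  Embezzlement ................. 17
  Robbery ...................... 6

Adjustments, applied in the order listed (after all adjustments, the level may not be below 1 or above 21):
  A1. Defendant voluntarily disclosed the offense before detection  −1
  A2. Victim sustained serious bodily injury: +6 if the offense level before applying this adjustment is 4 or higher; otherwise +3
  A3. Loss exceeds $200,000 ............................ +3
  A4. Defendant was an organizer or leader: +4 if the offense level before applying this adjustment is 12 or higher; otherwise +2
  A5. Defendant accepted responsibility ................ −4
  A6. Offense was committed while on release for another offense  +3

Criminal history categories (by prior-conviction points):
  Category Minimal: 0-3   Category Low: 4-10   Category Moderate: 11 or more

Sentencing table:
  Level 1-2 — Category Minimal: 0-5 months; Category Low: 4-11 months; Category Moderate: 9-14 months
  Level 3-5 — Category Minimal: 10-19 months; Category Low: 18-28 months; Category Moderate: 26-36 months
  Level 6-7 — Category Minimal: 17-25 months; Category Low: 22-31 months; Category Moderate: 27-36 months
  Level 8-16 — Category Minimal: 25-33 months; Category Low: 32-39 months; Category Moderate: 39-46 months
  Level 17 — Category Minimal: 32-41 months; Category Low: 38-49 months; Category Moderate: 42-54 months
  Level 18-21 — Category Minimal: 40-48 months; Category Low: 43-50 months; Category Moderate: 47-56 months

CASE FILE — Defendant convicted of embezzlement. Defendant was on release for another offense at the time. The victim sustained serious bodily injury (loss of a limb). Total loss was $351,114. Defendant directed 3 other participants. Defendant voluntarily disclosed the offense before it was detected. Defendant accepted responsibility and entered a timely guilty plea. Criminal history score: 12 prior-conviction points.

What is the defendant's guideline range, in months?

Base offense level for embezzlement: 17.
A1 applies: 17 − 1 = 16.
A2 applies (level before this adjustment is 16 ≥ 4, so +6): 16 + 6 = 22.
A3 applies: 22 + 3 = 25.
A4 applies (level before this adjustment is 25 ≥ 12, so +4): 25 + 4 = 29.
A5 applies: 29 − 4 = 25.
A6 applies: 25 + 3 = 28.
Level 28 exceeds the maximum of 21; capped at 21.
Final offense level: 21.
Criminal history: 12 prior points → Category Moderate (11+).
Level 21 falls in the 18-21 band.
Grid: Level 18-21 × Category Moderate = 47-56 months.

47-56 months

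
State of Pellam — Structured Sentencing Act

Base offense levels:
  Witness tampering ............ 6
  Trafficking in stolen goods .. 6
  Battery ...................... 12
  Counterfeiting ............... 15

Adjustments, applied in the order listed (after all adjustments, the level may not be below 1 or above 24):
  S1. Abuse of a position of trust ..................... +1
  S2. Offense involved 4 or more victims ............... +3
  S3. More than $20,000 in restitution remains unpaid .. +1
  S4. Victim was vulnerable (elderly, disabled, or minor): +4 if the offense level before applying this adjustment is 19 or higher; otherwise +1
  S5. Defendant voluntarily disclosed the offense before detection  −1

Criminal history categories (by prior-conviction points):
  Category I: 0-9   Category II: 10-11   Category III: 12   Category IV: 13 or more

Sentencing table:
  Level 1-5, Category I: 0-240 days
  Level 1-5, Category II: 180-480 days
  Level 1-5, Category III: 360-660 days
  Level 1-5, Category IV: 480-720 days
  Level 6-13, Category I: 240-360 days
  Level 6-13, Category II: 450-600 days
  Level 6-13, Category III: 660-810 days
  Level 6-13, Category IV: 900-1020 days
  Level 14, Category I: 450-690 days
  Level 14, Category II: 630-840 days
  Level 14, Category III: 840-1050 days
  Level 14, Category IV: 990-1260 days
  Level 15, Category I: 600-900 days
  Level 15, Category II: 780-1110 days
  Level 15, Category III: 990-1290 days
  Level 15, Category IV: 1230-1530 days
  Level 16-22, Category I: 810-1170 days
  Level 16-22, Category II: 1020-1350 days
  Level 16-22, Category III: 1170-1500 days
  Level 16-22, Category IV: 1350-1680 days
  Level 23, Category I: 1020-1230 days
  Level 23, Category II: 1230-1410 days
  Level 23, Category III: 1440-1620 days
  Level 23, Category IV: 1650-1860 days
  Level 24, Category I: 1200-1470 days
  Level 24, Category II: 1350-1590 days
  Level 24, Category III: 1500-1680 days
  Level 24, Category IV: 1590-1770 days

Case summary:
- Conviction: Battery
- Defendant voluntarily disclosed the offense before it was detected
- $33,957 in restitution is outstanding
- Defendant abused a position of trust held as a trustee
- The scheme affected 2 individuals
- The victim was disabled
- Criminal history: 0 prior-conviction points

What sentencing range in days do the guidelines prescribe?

Base offense level for battery: 12.
S1 applies: 12 + 1 = 13.
S3 applies: 13 + 1 = 14.
S4 applies (level before this adjustment is 14 < 19, so +1): 14 + 1 = 15.
S5 applies: 15 − 1 = 14.
Final offense level: 14.
Criminal history: 0 prior points → Category I (0-9).
Level 14 falls in the 14 band.
Grid: Level 14 × Category I = 450-690 days.

450-690 days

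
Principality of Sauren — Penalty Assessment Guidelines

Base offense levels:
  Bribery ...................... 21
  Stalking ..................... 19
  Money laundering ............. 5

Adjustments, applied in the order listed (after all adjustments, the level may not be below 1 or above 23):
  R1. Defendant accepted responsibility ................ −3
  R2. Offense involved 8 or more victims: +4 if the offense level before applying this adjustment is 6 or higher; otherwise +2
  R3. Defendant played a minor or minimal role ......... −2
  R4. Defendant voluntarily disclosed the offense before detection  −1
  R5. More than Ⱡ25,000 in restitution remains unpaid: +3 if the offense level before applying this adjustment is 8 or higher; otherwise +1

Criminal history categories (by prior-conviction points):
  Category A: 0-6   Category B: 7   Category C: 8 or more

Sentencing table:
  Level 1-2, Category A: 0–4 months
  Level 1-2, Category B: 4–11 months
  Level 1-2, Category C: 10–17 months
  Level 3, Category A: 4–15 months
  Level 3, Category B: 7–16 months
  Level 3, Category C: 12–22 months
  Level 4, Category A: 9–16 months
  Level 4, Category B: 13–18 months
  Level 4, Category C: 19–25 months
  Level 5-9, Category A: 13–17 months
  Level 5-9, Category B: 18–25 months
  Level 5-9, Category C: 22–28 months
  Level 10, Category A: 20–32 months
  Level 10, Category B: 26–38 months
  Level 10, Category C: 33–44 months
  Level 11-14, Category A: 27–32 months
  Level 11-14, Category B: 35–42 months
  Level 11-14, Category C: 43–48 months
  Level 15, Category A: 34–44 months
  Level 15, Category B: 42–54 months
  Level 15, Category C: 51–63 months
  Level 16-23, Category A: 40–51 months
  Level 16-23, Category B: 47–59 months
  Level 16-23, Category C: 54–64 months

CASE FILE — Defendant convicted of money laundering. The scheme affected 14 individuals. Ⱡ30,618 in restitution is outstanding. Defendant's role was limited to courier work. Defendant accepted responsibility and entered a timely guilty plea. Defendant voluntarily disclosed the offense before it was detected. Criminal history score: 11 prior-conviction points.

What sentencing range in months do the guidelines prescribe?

10-17 months

Base offense level for money laundering: 5.
R1 applies: 5 − 3 = 2.
R2 applies (level before this adjustment is 2 < 6, so +2): 2 + 2 = 4.
R3 applies: 4 − 2 = 2.
R4 applies: 2 − 1 = 1.
R5 applies (level before this adjustment is 1 < 8, so +1): 1 + 1 = 2.
Final offense level: 2.
Criminal history: 11 prior points → Category C (8+).
Level 2 falls in the 1-2 band.
Grid: Level 1-2 × Category C = 10-17 months.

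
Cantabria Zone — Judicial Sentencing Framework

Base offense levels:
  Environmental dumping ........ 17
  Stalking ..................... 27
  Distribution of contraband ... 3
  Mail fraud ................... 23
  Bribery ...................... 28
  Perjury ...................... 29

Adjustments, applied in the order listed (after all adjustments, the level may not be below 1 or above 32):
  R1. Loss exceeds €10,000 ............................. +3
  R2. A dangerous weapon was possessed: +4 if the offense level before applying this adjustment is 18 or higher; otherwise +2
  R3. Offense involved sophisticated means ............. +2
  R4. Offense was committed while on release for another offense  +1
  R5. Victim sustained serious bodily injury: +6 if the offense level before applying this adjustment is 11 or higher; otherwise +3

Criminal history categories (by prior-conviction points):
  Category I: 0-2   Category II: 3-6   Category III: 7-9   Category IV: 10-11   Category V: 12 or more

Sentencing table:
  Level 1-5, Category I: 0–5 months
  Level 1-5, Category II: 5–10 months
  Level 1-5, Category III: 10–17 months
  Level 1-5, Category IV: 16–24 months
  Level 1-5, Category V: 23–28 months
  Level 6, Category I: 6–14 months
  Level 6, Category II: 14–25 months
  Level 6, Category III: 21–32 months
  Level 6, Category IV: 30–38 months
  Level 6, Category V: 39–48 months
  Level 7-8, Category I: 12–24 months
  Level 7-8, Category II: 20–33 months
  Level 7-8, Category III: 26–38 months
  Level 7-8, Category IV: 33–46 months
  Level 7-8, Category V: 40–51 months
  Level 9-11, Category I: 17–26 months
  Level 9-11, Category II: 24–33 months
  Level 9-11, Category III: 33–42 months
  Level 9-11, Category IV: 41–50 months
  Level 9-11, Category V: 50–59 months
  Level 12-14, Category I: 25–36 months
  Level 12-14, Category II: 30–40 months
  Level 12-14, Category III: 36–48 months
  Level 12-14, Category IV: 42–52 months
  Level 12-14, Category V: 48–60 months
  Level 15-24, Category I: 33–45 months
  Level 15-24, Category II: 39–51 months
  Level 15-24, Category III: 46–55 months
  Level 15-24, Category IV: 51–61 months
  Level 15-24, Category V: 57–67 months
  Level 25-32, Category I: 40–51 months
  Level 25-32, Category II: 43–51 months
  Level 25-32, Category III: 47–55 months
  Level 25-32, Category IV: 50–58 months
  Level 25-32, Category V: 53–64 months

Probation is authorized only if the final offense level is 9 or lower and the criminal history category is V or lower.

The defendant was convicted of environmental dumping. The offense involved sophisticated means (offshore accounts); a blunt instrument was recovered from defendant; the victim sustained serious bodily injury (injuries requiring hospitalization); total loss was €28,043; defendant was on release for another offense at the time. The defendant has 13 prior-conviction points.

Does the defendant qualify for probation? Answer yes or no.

Base offense level for environmental dumping: 17.
R1 applies: 17 + 3 = 20.
R2 applies (level before this adjustment is 20 ≥ 18, so +4): 20 + 4 = 24.
R3 applies: 24 + 2 = 26.
R4 applies: 26 + 1 = 27.
R5 applies (level before this adjustment is 27 ≥ 11, so +6): 27 + 6 = 33.
Level 33 exceeds the maximum of 32; capped at 32.
Final offense level: 32.
Criminal history: 13 prior points → Category V (12+).
Level 32 falls in the 25-32 band.
Grid: Level 25-32 × Category V = 53-64 months.
Probation check: level 32 > 9 and category V ≤ V → not eligible.

No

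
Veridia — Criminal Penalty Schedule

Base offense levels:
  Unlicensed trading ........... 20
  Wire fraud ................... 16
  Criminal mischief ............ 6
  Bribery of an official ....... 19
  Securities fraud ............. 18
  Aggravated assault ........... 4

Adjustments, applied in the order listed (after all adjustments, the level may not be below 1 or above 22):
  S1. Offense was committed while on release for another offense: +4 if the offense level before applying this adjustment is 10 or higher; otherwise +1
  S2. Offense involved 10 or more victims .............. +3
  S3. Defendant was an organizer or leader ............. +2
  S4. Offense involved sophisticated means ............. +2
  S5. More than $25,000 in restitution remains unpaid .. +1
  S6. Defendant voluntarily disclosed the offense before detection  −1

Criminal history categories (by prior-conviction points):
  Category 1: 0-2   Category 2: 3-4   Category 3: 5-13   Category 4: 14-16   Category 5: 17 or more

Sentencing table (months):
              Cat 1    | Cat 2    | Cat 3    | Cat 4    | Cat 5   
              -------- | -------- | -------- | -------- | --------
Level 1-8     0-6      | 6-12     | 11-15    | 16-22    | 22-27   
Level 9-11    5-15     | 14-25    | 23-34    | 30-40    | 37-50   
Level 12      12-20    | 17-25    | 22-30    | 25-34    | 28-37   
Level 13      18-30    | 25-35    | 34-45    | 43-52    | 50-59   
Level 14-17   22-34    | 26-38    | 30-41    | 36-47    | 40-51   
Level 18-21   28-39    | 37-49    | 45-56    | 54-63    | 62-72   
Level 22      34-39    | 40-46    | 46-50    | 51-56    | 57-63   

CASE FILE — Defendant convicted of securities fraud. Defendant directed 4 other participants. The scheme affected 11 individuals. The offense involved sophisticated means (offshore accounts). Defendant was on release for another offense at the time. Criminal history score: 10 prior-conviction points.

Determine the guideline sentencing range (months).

46-50 months

Base offense level for securities fraud: 18.
S1 applies (level before this adjustment is 18 ≥ 10, so +4): 18 + 4 = 22.
S2 applies: 22 + 3 = 25.
S3 applies: 25 + 2 = 27.
S4 applies: 27 + 2 = 29.
Level 29 exceeds the maximum of 22; capped at 22.
Final offense level: 22.
Criminal history: 10 prior points → Category 3 (5-13).
Level 22 falls in the 22 band.
Grid: Level 22 × Category 3 = 46-50 months.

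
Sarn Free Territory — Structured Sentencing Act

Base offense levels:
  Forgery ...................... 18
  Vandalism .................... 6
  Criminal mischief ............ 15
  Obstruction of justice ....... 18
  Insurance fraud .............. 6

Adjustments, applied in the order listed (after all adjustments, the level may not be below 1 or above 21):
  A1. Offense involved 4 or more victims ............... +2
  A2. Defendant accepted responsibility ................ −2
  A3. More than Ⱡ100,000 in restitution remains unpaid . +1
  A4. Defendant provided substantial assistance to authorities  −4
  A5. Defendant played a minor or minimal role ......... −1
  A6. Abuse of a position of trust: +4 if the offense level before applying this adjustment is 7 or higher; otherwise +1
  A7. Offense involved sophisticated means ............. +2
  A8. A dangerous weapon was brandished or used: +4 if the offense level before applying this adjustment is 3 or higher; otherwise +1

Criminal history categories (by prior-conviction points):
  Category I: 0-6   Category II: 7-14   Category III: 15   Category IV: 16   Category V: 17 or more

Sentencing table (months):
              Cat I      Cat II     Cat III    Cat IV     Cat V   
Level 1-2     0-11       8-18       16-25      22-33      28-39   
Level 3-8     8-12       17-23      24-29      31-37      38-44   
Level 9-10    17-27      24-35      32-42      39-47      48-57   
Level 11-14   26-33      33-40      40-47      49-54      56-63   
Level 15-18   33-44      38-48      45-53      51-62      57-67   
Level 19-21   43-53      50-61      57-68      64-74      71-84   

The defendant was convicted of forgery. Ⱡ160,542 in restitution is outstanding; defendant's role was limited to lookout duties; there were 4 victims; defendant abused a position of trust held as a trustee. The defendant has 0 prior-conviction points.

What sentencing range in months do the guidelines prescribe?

Base offense level for forgery: 18.
A1 applies: 18 + 2 = 20.
A2 does not apply.
A3 applies: 20 + 1 = 21.
A4 does not apply.
A5 applies: 21 − 1 = 20.
A6 applies (level before this adjustment is 20 ≥ 7, so +4): 20 + 4 = 24.
Level 24 exceeds the maximum of 21; capped at 21.
Final offense level: 21.
Criminal history: 0 prior points → Category I (0-6).
Level 21 falls in the 19-21 band.
Grid: Level 19-21 × Category I = 43-53 months.

43-53 months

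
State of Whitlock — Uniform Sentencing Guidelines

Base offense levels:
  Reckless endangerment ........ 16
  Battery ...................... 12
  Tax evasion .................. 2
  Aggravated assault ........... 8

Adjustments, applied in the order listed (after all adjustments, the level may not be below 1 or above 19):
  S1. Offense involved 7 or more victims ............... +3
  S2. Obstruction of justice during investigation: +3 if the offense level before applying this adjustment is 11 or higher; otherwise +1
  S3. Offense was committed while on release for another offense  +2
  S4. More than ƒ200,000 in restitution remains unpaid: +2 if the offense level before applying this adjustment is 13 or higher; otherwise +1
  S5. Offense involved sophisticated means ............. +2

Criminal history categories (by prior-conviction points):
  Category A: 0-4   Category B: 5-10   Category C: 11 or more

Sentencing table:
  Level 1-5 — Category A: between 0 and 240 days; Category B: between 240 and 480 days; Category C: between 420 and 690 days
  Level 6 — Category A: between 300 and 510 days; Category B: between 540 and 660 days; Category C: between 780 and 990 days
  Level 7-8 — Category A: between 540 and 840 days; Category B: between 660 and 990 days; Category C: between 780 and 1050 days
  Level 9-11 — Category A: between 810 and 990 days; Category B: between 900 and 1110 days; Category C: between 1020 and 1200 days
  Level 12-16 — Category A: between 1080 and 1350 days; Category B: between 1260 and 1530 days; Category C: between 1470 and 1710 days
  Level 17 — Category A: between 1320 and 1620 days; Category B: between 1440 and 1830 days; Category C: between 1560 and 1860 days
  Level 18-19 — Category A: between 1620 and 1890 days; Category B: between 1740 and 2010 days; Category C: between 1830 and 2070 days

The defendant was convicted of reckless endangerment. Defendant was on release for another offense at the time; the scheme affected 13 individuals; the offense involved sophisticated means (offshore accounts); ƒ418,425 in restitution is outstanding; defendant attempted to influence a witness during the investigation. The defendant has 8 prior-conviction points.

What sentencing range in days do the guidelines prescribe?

Base offense level for reckless endangerment: 16.
S1 applies: 16 + 3 = 19.
S2 applies (level before this adjustment is 19 ≥ 11, so +3): 19 + 3 = 22.
S3 applies: 22 + 2 = 24.
S4 applies (level before this adjustment is 24 ≥ 13, so +2): 24 + 2 = 26.
S5 applies: 26 + 2 = 28.
Level 28 exceeds the maximum of 19; capped at 19.
Final offense level: 19.
Criminal history: 8 prior points → Category B (5-10).
Level 19 falls in the 18-19 band.
Grid: Level 18-19 × Category B = 1740-2010 days.

1740-2010 days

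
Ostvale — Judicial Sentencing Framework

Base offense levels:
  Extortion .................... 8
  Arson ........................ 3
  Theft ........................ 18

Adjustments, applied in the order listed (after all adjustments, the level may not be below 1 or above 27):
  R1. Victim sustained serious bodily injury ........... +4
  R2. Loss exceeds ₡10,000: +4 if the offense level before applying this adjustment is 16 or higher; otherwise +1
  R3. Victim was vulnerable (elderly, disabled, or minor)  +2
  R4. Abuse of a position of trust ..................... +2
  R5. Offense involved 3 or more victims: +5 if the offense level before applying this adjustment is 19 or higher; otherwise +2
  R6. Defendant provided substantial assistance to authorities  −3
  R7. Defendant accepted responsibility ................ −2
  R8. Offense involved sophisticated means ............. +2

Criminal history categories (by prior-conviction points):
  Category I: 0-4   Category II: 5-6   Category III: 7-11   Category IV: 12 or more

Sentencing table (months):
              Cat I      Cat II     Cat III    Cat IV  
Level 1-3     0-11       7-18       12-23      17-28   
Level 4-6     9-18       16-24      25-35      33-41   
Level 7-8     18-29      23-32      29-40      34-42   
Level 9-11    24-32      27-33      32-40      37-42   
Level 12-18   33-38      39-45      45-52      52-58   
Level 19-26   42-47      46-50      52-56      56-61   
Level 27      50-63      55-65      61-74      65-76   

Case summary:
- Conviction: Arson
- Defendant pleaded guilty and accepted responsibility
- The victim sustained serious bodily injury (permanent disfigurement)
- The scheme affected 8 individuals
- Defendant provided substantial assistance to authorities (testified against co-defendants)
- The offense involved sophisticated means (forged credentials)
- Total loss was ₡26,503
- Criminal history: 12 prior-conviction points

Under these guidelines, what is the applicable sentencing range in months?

34-42 months

Base offense level for arson: 3.
R1 applies: 3 + 4 = 7.
R2 applies (level before this adjustment is 7 < 16, so +1): 7 + 1 = 8.
R3 does not apply.
R5 applies (level before this adjustment is 8 < 19, so +2): 8 + 2 = 10.
R6 applies: 10 − 3 = 7.
R7 applies: 7 − 2 = 5.
R8 applies: 5 + 2 = 7.
Final offense level: 7.
Criminal history: 12 prior points → Category IV (12+).
Level 7 falls in the 7-8 band.
Grid: Level 7-8 × Category IV = 34-42 months.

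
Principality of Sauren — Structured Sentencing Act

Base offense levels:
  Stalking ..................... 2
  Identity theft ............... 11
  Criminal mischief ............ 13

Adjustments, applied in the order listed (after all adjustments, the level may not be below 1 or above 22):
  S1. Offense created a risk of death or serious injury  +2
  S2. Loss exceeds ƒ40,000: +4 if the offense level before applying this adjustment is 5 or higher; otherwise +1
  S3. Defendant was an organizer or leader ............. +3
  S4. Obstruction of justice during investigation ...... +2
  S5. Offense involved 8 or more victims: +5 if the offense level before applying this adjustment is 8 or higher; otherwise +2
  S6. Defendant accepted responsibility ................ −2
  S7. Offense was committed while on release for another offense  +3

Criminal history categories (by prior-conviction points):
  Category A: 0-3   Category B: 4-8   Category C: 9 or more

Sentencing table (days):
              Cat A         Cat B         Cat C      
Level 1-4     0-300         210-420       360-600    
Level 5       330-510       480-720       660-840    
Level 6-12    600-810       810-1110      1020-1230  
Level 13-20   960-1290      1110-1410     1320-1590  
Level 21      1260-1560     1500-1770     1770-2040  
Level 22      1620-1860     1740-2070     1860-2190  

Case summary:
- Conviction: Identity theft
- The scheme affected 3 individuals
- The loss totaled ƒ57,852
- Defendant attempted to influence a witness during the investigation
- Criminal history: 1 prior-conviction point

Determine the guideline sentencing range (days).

960-1290 days

Base offense level for identity theft: 11.
S1 does not apply.
S2 applies (level before this adjustment is 11 ≥ 5, so +4): 11 + 4 = 15.
S4 applies: 15 + 2 = 17.
S5 does not apply.
S6 does not apply.
S7 does not apply.
Final offense level: 17.
Criminal history: 1 prior point → Category A (0-3).
Level 17 falls in the 13-20 band.
Grid: Level 13-20 × Category A = 960-1290 days.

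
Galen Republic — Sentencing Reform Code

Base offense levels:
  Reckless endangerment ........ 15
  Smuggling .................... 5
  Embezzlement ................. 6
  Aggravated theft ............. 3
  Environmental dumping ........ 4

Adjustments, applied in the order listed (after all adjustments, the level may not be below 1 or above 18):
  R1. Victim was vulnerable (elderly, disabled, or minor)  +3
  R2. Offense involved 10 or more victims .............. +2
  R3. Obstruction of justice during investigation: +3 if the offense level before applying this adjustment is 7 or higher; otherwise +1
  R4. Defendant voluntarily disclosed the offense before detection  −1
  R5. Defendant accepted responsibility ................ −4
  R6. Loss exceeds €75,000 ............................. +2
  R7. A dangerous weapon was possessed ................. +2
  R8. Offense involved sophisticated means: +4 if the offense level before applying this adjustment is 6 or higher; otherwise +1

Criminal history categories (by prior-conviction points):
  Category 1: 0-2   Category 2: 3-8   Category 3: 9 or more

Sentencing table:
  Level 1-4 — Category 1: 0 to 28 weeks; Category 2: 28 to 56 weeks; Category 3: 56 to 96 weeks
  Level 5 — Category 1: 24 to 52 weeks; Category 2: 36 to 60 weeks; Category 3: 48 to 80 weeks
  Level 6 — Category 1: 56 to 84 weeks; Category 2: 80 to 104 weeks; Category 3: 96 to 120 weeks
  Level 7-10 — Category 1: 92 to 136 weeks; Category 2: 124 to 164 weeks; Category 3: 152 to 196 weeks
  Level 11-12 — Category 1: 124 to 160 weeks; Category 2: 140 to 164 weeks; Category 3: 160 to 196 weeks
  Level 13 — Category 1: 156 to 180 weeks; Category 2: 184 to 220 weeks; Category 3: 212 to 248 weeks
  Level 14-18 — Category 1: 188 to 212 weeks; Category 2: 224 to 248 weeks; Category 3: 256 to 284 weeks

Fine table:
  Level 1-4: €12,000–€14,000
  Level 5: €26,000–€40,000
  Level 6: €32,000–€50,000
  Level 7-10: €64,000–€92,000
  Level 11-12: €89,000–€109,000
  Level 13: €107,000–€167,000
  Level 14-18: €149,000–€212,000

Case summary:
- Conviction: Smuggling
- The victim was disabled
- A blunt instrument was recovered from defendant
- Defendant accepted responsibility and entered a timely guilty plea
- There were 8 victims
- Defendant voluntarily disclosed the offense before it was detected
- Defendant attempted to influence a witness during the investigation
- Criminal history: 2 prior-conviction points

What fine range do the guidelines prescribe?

Base offense level for smuggling: 5.
R1 applies: 5 + 3 = 8.
R2 does not apply.
R3 applies (level before this adjustment is 8 ≥ 7, so +3): 8 + 3 = 11.
R4 applies: 11 − 1 = 10.
R5 applies: 10 − 4 = 6.
R7 applies: 6 + 2 = 8.
R8 does not apply.
Final offense level: 8.
Level 8 falls in the 7-10 band.
Fine table: Level 7-10 → €64,000–€92,000.

€64,000–€92,000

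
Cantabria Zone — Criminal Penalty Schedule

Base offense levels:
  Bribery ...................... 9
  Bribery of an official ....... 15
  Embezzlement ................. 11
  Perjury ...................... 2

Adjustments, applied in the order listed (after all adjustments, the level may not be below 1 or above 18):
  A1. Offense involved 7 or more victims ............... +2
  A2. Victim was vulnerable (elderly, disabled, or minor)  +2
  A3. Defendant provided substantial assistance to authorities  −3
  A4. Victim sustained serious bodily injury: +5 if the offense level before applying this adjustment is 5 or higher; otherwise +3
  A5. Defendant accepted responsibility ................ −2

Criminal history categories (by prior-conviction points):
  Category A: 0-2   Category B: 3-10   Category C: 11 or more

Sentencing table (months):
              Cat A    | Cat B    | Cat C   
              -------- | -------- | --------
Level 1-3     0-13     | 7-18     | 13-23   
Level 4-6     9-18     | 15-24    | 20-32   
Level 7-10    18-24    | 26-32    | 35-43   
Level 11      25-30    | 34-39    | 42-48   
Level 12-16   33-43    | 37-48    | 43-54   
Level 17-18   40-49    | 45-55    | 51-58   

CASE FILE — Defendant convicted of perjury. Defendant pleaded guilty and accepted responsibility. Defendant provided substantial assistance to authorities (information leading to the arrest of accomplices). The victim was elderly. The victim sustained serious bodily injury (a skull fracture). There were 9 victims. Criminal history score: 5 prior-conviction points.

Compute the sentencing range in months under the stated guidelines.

15-24 months

Base offense level for perjury: 2.
A1 applies: 2 + 2 = 4.
A2 applies: 4 + 2 = 6.
A3 applies: 6 − 3 = 3.
A4 applies (level before this adjustment is 3 < 5, so +3): 3 + 3 = 6.
A5 applies: 6 − 2 = 4.
Final offense level: 4.
Criminal history: 5 prior points → Category B (3-10).
Level 4 falls in the 4-6 band.
Grid: Level 4-6 × Category B = 15-24 months.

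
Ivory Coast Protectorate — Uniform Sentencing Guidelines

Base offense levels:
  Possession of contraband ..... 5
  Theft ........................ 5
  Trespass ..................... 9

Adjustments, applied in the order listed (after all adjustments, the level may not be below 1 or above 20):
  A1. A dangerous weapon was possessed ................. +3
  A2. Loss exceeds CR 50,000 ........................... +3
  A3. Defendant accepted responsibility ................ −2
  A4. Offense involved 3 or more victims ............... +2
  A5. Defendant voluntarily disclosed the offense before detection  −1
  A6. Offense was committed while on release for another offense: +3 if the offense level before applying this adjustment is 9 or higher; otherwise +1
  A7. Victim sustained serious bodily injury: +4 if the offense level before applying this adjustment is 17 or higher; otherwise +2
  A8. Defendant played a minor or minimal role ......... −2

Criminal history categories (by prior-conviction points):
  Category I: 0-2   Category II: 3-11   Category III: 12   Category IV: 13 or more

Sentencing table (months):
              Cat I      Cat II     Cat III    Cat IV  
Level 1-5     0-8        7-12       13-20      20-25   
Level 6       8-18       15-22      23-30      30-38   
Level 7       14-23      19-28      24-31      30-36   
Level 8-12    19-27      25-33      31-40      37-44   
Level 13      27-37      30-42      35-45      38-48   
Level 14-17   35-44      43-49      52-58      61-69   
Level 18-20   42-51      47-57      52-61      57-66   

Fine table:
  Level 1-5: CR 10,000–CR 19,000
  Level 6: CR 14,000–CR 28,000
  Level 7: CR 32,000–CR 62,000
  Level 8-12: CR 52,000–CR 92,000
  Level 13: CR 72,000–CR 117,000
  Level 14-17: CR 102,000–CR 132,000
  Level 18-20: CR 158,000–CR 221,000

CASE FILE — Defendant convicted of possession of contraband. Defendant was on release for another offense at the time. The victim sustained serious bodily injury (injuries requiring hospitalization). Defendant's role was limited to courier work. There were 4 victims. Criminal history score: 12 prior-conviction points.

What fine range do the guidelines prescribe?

CR 52,000–CR 92,000

Base offense level for possession of contraband: 5.
A1 does not apply.
A4 applies: 5 + 2 = 7.
A6 applies (level before this adjustment is 7 < 9, so +1): 7 + 1 = 8.
A7 applies (level before this adjustment is 8 < 17, so +2): 8 + 2 = 10.
A8 applies: 10 − 2 = 8.
Final offense level: 8.
Level 8 falls in the 8-12 band.
Fine table: Level 8-12 → CR 52,000–CR 92,000.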